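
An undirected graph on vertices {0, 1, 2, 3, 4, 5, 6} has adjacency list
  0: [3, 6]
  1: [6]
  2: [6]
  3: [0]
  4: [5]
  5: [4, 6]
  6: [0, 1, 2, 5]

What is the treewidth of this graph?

1

A width-1 tree decomposition is:
Bags: B1 = {5, 6}  B2 = {2, 6}  B3 = {1, 6}  B4 = {0, 6}  B5 = {4, 5}  B6 = {0, 3}
Tree: B1–B2, B2–B3, B3–B4, B1–B5, B4–B6
Every bag has size at most 2, so the width is 2 − 1 = 1 and tw(G) ≤ 1. G has an edge, so its treewidth is at least 1. Therefore the treewidth is 1.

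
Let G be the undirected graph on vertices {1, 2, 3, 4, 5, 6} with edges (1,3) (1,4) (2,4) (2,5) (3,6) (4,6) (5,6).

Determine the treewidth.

A width-2 tree decomposition is:
Bags: B1 = {1, 3, 6}  B2 = {1, 4, 6}  B3 = {4, 5, 6}  B4 = {2, 4, 5}
Tree: B1–B2, B2–B3, B3–B4
Each bag holds 3 vertices, so the decomposition has width 2, which upper-bounds the treewidth. For the lower bound, G contains the cycle 3–1–4–6–3, so G is not a forest; only forests have treewidth ≤ 1, hence tw(G) ≥ 2. Therefore the treewidth is 2.

2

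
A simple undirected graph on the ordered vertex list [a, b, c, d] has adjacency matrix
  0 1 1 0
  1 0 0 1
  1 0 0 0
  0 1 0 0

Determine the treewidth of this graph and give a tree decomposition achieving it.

Treewidth 1.
One such decomposition:
Bags: B1 = {b, d}  B2 = {a, b}  B3 = {a, c}
Tree: B1–B2, B2–B3

Each bag holds 2 vertices, so the decomposition has width 1, which upper-bounds the treewidth. G has an edge, so its treewidth is at least 1. Therefore the treewidth is 1.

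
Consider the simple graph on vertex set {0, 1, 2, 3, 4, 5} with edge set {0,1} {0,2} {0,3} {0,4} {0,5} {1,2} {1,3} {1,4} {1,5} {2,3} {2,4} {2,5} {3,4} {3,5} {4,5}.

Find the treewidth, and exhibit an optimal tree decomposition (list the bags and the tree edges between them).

With just one bag of size 6, the width is 6 − 1 = 5, so tw(G) ≤ 5. Conversely, {0, 1, 2, 3, 4, 5} is a clique of size 6, and the vertices of any clique must share a bag in every tree decomposition; so some bag has ≥ 6 vertices and tw(G) ≥ 5. The upper and lower bounds meet at 5, so that is the treewidth.

Treewidth 5.
One such decomposition:
Bags: B1 = {0, 1, 2, 3, 4, 5}
Tree: (single bag)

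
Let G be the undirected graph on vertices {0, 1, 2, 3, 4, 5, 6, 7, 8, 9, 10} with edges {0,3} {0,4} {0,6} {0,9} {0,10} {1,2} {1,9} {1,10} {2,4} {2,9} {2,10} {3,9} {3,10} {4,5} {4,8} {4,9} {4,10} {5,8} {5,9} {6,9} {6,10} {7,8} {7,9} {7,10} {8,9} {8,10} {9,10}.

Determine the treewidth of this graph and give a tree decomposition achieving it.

Each bag holds 4 vertices, so the decomposition has width 3, which upper-bounds the treewidth. For the lower bound, the 4 vertices {0, 3, 9, 10} are pairwise adjacent, and any tree decomposition puts a clique entirely inside one bag — forcing width ≥ 3. Hence tw(G) = 3 exactly.

Treewidth 3.
Bags: B1 = {2, 4, 9, 10}  B2 = {4, 8, 9, 10}  B3 = {7, 8, 9, 10}  B4 = {0, 4, 9, 10}  B5 = {0, 3, 9, 10}  B6 = {0, 6, 9, 10}  B7 = {4, 5, 8, 9}  B8 = {1, 2, 9, 10}
Tree: B1–B2, B2–B3, B2–B4, B4–B5, B4–B6, B2–B7, B1–B8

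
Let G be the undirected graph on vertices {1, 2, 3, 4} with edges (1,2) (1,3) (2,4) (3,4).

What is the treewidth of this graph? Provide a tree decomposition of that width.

Each bag holds 3 vertices, so the decomposition has width 2, which upper-bounds the treewidth. For the lower bound, G contains the cycle 3–4–2–1–3, so G is not a forest; only forests have treewidth ≤ 1, hence tw(G) ≥ 2. Combining the bounds, tw(G) = 2.

Treewidth 2.
Bags: B1 = {2, 3, 4}  B2 = {1, 2, 3}
Tree: B1–B2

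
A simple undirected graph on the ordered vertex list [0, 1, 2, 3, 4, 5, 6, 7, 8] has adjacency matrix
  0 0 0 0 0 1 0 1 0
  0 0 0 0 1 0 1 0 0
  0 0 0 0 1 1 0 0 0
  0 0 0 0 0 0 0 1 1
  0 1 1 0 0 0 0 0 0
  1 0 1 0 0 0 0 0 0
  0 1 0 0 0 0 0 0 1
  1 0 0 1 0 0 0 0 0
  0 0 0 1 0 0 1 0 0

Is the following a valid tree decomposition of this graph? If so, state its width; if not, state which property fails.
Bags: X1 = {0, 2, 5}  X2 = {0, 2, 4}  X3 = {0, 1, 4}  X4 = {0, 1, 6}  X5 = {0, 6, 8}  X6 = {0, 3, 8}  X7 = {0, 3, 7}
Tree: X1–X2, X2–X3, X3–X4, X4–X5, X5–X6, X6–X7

Checking the three conditions: (i) the bags cover all of {0, 1, 2, 3, 4, 5, 6, 7, 8}; (ii) for each edge, some bag contains both endpoints; (iii) the bags containing any fixed vertex form a subtree. All hold, so the decomposition is valid with width 3 − 1 = 2.

Yes; width 2.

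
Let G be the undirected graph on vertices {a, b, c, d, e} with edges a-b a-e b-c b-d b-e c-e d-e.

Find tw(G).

2

A width-2 tree decomposition is:
Bags: B1 = {b, d, e}  B2 = {b, c, e}  B3 = {a, b, e}
Tree: B1–B2, B2–B3
Every bag has size at most 3, so the width is 3 − 1 = 2 and tw(G) ≤ 2. For the lower bound, the 3 vertices {b, d, e} are pairwise adjacent, and any tree decomposition puts a clique entirely inside one bag — forcing width ≥ 2. Therefore the treewidth is 2.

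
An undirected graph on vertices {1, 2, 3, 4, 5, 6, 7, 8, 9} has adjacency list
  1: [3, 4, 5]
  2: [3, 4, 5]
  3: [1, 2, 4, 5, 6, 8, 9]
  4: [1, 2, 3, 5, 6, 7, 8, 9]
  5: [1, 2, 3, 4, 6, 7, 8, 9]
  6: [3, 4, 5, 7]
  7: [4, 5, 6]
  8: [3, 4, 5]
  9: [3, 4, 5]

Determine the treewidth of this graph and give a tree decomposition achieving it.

Treewidth 3.
Bags: B1 = {3, 4, 5, 9}  B2 = {3, 4, 5, 6}  B3 = {3, 4, 5, 8}  B4 = {1, 3, 4, 5}  B5 = {4, 5, 6, 7}  B6 = {2, 3, 4, 5}
Tree: B1–B2, B2–B3, B2–B4, B2–B5, B4–B6

Each bag holds 4 vertices, so the decomposition has width 3, which upper-bounds the treewidth. On the other hand G contains the 4-clique {1, 3, 4, 5}. A clique must lie in a single bag of any decomposition, so no decomposition can have width below 3. Combining the bounds, tw(G) = 3.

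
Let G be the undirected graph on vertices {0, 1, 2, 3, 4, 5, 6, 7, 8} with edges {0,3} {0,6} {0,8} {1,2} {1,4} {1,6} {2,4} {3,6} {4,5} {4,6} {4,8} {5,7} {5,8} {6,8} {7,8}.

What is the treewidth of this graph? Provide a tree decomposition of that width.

Treewidth 2.
Bags: B1 = {0, 6, 8}  B2 = {4, 6, 8}  B3 = {4, 5, 8}  B4 = {5, 7, 8}  B5 = {1, 4, 6}  B6 = {0, 3, 6}  B7 = {1, 2, 4}
Tree: B1–B2, B2–B3, B3–B4, B2–B5, B1–B6, B5–B7

The largest bag has 3 vertices, giving width 2; this decomposition certifies tw(G) ≤ 2. For the lower bound, the 3 vertices {0, 6, 8} are pairwise adjacent, and any tree decomposition puts a clique entirely inside one bag — forcing width ≥ 2. Hence tw(G) = 2 exactly.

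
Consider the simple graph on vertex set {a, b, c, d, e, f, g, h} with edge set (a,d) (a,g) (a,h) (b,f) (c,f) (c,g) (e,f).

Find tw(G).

A width-1 tree decomposition is:
Bags: B1 = {c, g}  B2 = {a, g}  B3 = {c, f}  B4 = {b, f}  B5 = {a, h}  B6 = {a, d}  B7 = {e, f}
Tree: B1–B2, B1–B3, B3–B4, B2–B5, B5–B6, B3–B7
Every bag has size at most 2, so the width is 2 − 1 = 1 and tw(G) ≤ 1. Since G has at least one edge (e.g. g–c), it is not an edgeless graph, so tw(G) ≥ 1. Combining the bounds, tw(G) = 1.

1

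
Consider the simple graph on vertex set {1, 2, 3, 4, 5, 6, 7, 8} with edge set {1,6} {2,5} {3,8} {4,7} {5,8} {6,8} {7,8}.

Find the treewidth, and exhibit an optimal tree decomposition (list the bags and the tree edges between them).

Treewidth 1.
One optimal decomposition is:
Bags: B1 = {3, 8}  B2 = {5, 8}  B3 = {7, 8}  B4 = {6, 8}  B5 = {2, 5}  B6 = {4, 7}  B7 = {1, 6}
Tree: B1–B2, B2–B3, B3–B4, B2–B5, B3–B6, B4–B7

Every bag has size at most 2, so the width is 2 − 1 = 1 and tw(G) ≤ 1. Since G has at least one edge (e.g. 3–8), it is not an edgeless graph, so tw(G) ≥ 1. Combining the bounds, tw(G) = 1.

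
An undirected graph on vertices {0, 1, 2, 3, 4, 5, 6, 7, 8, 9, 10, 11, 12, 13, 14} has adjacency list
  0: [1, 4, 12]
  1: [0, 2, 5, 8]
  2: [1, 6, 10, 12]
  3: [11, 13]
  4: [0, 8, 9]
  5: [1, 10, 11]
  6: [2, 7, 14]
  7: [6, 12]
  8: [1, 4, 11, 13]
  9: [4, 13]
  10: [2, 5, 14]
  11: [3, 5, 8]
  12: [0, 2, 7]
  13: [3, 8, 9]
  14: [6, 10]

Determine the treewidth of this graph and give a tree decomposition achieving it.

Treewidth 3.
One optimal decomposition is:
Bags: B1 = {6, 7, 12, 14}  B2 = {2, 6, 12, 14}  B3 = {2, 10, 12, 14}  B4 = {0, 2, 10, 12}  B5 = {0, 1, 2, 10}  B6 = {0, 1, 5, 10}  B7 = {0, 1, 4, 5}  B8 = {1, 4, 5, 8}  B9 = {4, 5, 8, 11}  B10 = {4, 8, 9, 11}  B11 = {8, 9, 11, 13}  B12 = {3, 9, 11, 13}
Tree: B1–B2, B2–B3, B3–B4, B4–B5, B5–B6, B6–B7, B7–B8, B8–B9, B9–B10, B10–B11, B11–B12

The largest bag has 4 vertices, giving width 3; this decomposition certifies tw(G) ≤ 3. For the lower bound: the 4 vertex sets {6,7,14}, {12}, {2}, {0,1,5,10} are disjoint, each induces a connected subgraph, and every pair is joined by at least one edge of G. Contracting each set to a single vertex therefore yields K_{4} as a minor, and since treewidth is minor-monotone, tw(G) ≥ tw(K_{4}) = 3. Therefore the treewidth is 3.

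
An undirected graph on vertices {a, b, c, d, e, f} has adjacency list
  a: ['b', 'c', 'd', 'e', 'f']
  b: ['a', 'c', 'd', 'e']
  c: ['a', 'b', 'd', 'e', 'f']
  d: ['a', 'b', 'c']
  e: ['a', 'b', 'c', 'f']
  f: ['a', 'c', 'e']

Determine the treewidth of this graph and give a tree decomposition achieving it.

Each bag holds 4 vertices, so the decomposition has width 3, which upper-bounds the treewidth. For the lower bound, the 4 vertices {a, b, c, d} are pairwise adjacent, and any tree decomposition puts a clique entirely inside one bag — forcing width ≥ 3. Hence tw(G) = 3 exactly.

Treewidth 3.
Bags: B1 = {a, b, c, e}  B2 = {a, b, c, d}  B3 = {a, c, e, f}
Tree: B1–B2, B1–B3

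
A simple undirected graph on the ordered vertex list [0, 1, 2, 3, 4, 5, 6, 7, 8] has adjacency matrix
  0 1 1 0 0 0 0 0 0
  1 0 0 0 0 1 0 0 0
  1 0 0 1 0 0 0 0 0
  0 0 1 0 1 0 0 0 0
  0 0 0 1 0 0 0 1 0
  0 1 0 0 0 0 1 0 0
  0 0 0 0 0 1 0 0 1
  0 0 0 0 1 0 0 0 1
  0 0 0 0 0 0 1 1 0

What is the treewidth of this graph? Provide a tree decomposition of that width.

Each bag holds 3 vertices, so the decomposition has width 2, which upper-bounds the treewidth. The edges 8–7–4–3–2–0–1–5–6–8 form a cycle, so G is not a tree and its treewidth is at least 2. Combining the bounds, tw(G) = 2.

Treewidth 2.
One optimal decomposition is:
Bags: B1 = {4, 7, 8}  B2 = {3, 4, 8}  B3 = {2, 3, 8}  B4 = {0, 2, 8}  B5 = {0, 1, 8}  B6 = {1, 5, 8}  B7 = {5, 6, 8}
Tree: B1–B2, B2–B3, B3–B4, B4–B5, B5–B6, B6–B7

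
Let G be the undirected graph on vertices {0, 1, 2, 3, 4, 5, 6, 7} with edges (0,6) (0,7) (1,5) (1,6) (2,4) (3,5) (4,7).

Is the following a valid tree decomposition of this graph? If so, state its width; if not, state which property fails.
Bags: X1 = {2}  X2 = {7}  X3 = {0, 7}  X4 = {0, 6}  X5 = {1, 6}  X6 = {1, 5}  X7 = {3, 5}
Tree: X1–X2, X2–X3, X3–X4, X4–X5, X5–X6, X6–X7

A tree decomposition must satisfy three properties: every vertex lies in some bag; for every edge, both endpoints lie together in some bag; and for every vertex, the bags containing it form a connected subtree. Here vertex 4 appears in no bag, so the decomposition is invalid.

No — vertex 4 appears in no bag.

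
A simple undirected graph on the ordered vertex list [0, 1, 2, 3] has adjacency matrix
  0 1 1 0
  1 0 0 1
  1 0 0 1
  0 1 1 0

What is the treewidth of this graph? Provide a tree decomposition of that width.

Treewidth 2.
One such decomposition:
Bags: B1 = {0, 1, 2}  B2 = {1, 2, 3}
Tree: B1–B2

The largest bag has 3 vertices, giving width 2; this decomposition certifies tw(G) ≤ 2. The edges 1–0–2–3–1 form a cycle, so G is not a tree and its treewidth is at least 2. Therefore the treewidth is 2.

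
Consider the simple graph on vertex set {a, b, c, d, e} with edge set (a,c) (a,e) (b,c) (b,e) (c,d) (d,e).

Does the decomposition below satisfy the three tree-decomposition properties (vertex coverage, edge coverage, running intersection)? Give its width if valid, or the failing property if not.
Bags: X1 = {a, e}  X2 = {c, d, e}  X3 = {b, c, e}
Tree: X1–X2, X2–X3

No — edge (c,a) lies in no bag.

A tree decomposition must satisfy three properties: every vertex lies in some bag; for every edge, both endpoints lie together in some bag; and for every vertex, the bags containing it form a connected subtree. Here edge (c,a) lies in no bag, so the decomposition is invalid.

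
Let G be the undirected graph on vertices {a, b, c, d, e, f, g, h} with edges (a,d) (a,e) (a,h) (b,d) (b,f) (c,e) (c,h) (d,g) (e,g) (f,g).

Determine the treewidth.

A width-2 tree decomposition is:
Bags: B1 = {b, d, f}  B2 = {d, f, g}  B3 = {a, d, g}  B4 = {a, e, g}  B5 = {a, e, h}  B6 = {c, e, h}
Tree: B1–B2, B2–B3, B3–B4, B4–B5, B5–B6
Every bag has size at most 3, so the width is 3 − 1 = 2 and tw(G) ≤ 2. Since b–f–g–d–b is a cycle in G, G is not acyclic. Forests are exactly the graphs of treewidth ≤ 1, so tw(G) ≥ 2. Combining the bounds, tw(G) = 2.

2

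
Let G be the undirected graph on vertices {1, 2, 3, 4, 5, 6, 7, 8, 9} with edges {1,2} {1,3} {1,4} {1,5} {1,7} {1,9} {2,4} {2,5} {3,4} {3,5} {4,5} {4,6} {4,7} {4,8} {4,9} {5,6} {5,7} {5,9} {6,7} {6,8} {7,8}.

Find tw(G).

3

A width-3 tree decomposition is:
Bags: B1 = {1, 4, 5, 9}  B2 = {1, 4, 5, 7}  B3 = {4, 5, 6, 7}  B4 = {4, 6, 7, 8}  B5 = {1, 3, 4, 5}  B6 = {1, 2, 4, 5}
Tree: B1–B2, B2–B3, B3–B4, B1–B5, B5–B6
Each bag holds 4 vertices, so the decomposition has width 3, which upper-bounds the treewidth. On the other hand G contains the 4-clique {4, 6, 7, 8}. A clique must lie in a single bag of any decomposition, so no decomposition can have width below 3. The upper and lower bounds meet at 3, so that is the treewidth.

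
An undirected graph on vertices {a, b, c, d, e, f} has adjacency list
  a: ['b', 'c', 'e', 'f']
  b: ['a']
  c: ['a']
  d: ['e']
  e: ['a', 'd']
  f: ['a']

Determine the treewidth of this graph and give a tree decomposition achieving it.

Every bag has size at most 2, so the width is 2 − 1 = 1 and tw(G) ≤ 1. G has an edge, so its treewidth is at least 1. Combining the bounds, tw(G) = 1.

Treewidth 1.
One such decomposition:
Bags: B1 = {a, f}  B2 = {a, e}  B3 = {a, b}  B4 = {a, c}  B5 = {d, e}
Tree: B1–B2, B1–B3, B1–B4, B2–B5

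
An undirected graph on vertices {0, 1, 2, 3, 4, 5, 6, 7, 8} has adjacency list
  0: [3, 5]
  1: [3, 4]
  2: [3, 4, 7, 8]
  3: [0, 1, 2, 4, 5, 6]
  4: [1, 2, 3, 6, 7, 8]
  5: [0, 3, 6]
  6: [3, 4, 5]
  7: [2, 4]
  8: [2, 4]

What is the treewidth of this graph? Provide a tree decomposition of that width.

Treewidth 2.
One such decomposition:
Bags: B1 = {1, 3, 4}  B2 = {2, 3, 4}  B3 = {2, 4, 7}  B4 = {2, 4, 8}  B5 = {3, 4, 6}  B6 = {3, 5, 6}  B7 = {0, 3, 5}
Tree: B1–B2, B2–B3, B2–B4, B1–B5, B5–B6, B6–B7

The largest bag has 3 vertices, giving width 2; this decomposition certifies tw(G) ≤ 2. On the other hand G contains the 3-clique {2, 4, 8}. A clique must lie in a single bag of any decomposition, so no decomposition can have width below 2. Combining the bounds, tw(G) = 2.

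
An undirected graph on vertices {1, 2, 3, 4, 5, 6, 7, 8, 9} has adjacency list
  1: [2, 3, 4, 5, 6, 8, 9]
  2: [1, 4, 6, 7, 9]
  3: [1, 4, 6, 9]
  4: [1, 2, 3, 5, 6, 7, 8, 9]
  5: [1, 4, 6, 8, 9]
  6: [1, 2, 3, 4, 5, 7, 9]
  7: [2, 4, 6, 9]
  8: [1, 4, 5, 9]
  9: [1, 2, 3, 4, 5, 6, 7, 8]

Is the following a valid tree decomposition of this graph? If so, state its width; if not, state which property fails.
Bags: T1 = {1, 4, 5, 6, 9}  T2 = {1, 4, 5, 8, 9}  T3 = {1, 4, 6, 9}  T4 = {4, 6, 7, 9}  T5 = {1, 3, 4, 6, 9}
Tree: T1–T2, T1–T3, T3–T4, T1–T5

A tree decomposition must satisfy three properties: every vertex lies in some bag; for every edge, both endpoints lie together in some bag; and for every vertex, the bags containing it form a connected subtree. Here vertex 2 appears in no bag, so the decomposition is invalid.

No — vertex 2 appears in no bag.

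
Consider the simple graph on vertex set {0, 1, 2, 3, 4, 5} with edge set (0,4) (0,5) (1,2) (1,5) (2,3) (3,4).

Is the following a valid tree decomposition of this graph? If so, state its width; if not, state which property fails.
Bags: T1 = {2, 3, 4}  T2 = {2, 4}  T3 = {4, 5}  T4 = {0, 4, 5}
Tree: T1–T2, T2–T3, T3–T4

No — vertex 1 appears in no bag.

A tree decomposition must satisfy three properties: every vertex lies in some bag; for every edge, both endpoints lie together in some bag; and for every vertex, the bags containing it form a connected subtree. Here vertex 1 appears in no bag, so the decomposition is invalid.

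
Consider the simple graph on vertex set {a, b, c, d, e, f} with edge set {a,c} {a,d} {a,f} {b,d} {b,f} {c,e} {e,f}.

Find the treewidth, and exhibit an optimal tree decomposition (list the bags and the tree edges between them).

Every bag has size at most 3, so the width is 3 − 1 = 2 and tw(G) ≤ 2. The edges c–e–f–a–c form a cycle, so G is not a tree and its treewidth is at least 2. Therefore the treewidth is 2.

Treewidth 2.
One optimal decomposition is:
Bags: B1 = {a, c, e}  B2 = {a, e, f}  B3 = {a, d, f}  B4 = {b, d, f}
Tree: B1–B2, B2–B3, B3–B4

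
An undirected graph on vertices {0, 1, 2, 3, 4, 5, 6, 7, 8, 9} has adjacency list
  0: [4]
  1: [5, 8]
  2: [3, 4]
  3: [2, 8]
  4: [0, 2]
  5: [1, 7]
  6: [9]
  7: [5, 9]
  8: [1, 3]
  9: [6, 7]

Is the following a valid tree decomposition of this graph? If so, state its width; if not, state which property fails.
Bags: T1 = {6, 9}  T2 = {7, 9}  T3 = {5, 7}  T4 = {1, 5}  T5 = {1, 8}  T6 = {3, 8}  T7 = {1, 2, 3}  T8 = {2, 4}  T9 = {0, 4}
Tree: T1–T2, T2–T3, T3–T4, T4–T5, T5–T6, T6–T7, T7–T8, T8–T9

No — bags containing vertex 1 are not connected in the tree.

A tree decomposition must satisfy three properties: every vertex lies in some bag; for every edge, both endpoints lie together in some bag; and for every vertex, the bags containing it form a connected subtree. Here bags containing vertex 1 are not connected in the tree, so the decomposition is invalid.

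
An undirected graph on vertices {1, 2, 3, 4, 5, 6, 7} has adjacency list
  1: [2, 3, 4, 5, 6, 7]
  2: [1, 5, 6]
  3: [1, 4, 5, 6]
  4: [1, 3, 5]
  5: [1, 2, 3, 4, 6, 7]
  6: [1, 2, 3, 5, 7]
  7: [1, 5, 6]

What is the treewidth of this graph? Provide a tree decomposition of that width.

Treewidth 3.
Bags: B1 = {1, 3, 4, 5}  B2 = {1, 3, 5, 6}  B3 = {1, 2, 5, 6}  B4 = {1, 5, 6, 7}
Tree: B1–B2, B2–B3, B2–B4

Each bag holds 4 vertices, so the decomposition has width 3, which upper-bounds the treewidth. For the lower bound, the 4 vertices {1, 3, 4, 5} are pairwise adjacent, and any tree decomposition puts a clique entirely inside one bag — forcing width ≥ 3. Combining the bounds, tw(G) = 3.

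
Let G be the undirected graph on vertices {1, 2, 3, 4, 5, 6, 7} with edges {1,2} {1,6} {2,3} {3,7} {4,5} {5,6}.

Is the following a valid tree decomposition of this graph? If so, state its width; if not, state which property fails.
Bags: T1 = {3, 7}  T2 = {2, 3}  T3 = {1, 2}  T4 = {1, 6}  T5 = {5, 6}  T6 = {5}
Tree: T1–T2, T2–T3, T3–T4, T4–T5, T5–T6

No — vertex 4 appears in no bag.

A tree decomposition must satisfy three properties: every vertex lies in some bag; for every edge, both endpoints lie together in some bag; and for every vertex, the bags containing it form a connected subtree. Here vertex 4 appears in no bag, so the decomposition is invalid.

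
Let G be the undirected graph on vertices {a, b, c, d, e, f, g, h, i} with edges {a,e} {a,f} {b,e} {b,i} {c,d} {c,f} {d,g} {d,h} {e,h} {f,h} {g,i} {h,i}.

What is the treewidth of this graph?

A width-3 tree decomposition is:
Bags: B1 = {b, e, g, i}  B2 = {e, g, h, i}  B3 = {d, e, g, h}  B4 = {a, d, e, h}  B5 = {a, d, f, h}  B6 = {a, c, d, f}
Tree: B1–B2, B2–B3, B3–B4, B4–B5, B5–B6
Every bag has size at most 4, so the width is 4 − 1 = 3 and tw(G) ≤ 3. For the lower bound: the 4 vertex sets {b,g,i}, {e}, {h}, {a,c,d,f} are disjoint, each induces a connected subgraph, and every pair is joined by at least one edge of G. Contracting each set to a single vertex therefore yields K_{4} as a minor, and since treewidth is minor-monotone, tw(G) ≥ tw(K_{4}) = 3. Therefore the treewidth is 3.

3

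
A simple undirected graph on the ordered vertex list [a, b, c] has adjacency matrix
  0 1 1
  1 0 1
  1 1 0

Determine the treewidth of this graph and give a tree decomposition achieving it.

A single bag containing all 3 vertices is trivially a valid decomposition of width 2. Conversely, {a, b, c} is a clique of size 3, and the vertices of any clique must share a bag in every tree decomposition; so some bag has ≥ 3 vertices and tw(G) ≥ 2. Therefore the treewidth is 2.

Treewidth 2.
One such decomposition:
Bags: B1 = {a, b, c}
Tree: (single bag)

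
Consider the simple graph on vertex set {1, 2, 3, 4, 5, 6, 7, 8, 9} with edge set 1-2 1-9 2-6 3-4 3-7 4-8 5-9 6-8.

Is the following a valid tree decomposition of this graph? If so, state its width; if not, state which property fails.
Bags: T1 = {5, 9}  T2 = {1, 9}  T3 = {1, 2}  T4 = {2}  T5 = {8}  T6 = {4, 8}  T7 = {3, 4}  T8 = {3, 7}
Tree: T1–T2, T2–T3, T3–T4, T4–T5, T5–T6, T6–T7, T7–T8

No — vertex 6 appears in no bag.

A tree decomposition must satisfy three properties: every vertex lies in some bag; for every edge, both endpoints lie together in some bag; and for every vertex, the bags containing it form a connected subtree. Here vertex 6 appears in no bag, so the decomposition is invalid.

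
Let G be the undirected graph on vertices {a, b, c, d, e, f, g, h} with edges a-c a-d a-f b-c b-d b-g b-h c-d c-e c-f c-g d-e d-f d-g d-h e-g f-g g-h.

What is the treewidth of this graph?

3

A width-3 tree decomposition is:
Bags: B1 = {b, c, d, g}  B2 = {c, d, e, g}  B3 = {b, d, g, h}  B4 = {c, d, f, g}  B5 = {a, c, d, f}
Tree: B1–B2, B1–B3, B1–B4, B4–B5
The largest bag has 4 vertices, giving width 3; this decomposition certifies tw(G) ≤ 3. Conversely, {b, d, g, h} is a clique of size 4, and the vertices of any clique must share a bag in every tree decomposition; so some bag has ≥ 4 vertices and tw(G) ≥ 3. Combining the bounds, tw(G) = 3.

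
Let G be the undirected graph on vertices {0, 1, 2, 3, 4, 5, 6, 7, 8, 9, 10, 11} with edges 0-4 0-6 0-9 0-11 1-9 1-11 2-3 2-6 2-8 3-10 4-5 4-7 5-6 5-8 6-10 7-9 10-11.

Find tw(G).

A width-3 tree decomposition is:
Bags: B1 = {1, 7, 9, 11}  B2 = {0, 7, 9, 11}  B3 = {0, 4, 7, 11}  B4 = {0, 4, 10, 11}  B5 = {0, 4, 6, 10}  B6 = {4, 5, 6, 10}  B7 = {3, 5, 6, 10}  B8 = {2, 3, 5, 6}  B9 = {2, 3, 5, 8}
Tree: B1–B2, B2–B3, B3–B4, B4–B5, B5–B6, B6–B7, B7–B8, B8–B9
The largest bag has 4 vertices, giving width 3; this decomposition certifies tw(G) ≤ 3. For the lower bound: the 4 vertex sets {1,7,9}, {11}, {0}, {4,5,6,10} are disjoint, each induces a connected subgraph, and every pair is joined by at least one edge of G. Contracting each set to a single vertex therefore yields K_{4} as a minor, and since treewidth is minor-monotone, tw(G) ≥ tw(K_{4}) = 3. Hence tw(G) = 3 exactly.

3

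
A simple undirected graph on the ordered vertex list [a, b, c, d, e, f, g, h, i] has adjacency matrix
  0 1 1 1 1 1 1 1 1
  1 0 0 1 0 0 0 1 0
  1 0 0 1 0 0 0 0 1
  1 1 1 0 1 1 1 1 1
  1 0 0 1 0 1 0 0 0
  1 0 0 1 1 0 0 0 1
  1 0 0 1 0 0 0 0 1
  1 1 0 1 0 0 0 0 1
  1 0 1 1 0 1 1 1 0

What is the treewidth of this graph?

A width-3 tree decomposition is:
Bags: B1 = {a, c, d, i}  B2 = {a, d, g, i}  B3 = {a, d, f, i}  B4 = {a, d, h, i}  B5 = {a, d, e, f}  B6 = {a, b, d, h}
Tree: B1–B2, B1–B3, B3–B4, B3–B5, B4–B6
The largest bag has 4 vertices, giving width 3; this decomposition certifies tw(G) ≤ 3. On the other hand G contains the 4-clique {a, d, e, f}. A clique must lie in a single bag of any decomposition, so no decomposition can have width below 3. Hence tw(G) = 3 exactly.

3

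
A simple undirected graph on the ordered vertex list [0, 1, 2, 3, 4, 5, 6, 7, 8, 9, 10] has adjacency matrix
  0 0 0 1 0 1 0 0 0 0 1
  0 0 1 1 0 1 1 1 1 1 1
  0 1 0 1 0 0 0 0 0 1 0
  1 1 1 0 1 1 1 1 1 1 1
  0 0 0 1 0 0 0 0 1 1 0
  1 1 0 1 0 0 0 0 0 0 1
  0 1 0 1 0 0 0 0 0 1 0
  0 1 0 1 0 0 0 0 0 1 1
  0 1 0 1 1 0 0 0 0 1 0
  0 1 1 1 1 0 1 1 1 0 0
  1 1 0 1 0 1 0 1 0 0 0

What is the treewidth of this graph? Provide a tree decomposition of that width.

Each bag holds 4 vertices, so the decomposition has width 3, which upper-bounds the treewidth. For the lower bound, the 4 vertices {0, 3, 5, 10} are pairwise adjacent, and any tree decomposition puts a clique entirely inside one bag — forcing width ≥ 3. Hence tw(G) = 3 exactly.

Treewidth 3.
One such decomposition:
Bags: B1 = {1, 3, 7, 9}  B2 = {1, 3, 8, 9}  B3 = {1, 3, 7, 10}  B4 = {3, 4, 8, 9}  B5 = {1, 2, 3, 9}  B6 = {1, 3, 5, 10}  B7 = {1, 3, 6, 9}  B8 = {0, 3, 5, 10}
Tree: B1–B2, B1–B3, B2–B4, B2–B5, B3–B6, B1–B7, B6–B8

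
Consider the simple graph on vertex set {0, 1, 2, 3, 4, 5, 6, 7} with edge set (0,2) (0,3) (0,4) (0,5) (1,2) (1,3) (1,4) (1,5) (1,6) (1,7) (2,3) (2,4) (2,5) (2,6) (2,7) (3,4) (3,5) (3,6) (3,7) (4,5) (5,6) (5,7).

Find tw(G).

A width-4 tree decomposition is:
Bags: B1 = {1, 2, 3, 4, 5}  B2 = {1, 2, 3, 5, 7}  B3 = {0, 2, 3, 4, 5}  B4 = {1, 2, 3, 5, 6}
Tree: B1–B2, B1–B3, B2–B4
Each bag holds 5 vertices, so the decomposition has width 4, which upper-bounds the treewidth. On the other hand G contains the 5-clique {0, 2, 3, 4, 5}. A clique must lie in a single bag of any decomposition, so no decomposition can have width below 4. Combining the bounds, tw(G) = 4.

4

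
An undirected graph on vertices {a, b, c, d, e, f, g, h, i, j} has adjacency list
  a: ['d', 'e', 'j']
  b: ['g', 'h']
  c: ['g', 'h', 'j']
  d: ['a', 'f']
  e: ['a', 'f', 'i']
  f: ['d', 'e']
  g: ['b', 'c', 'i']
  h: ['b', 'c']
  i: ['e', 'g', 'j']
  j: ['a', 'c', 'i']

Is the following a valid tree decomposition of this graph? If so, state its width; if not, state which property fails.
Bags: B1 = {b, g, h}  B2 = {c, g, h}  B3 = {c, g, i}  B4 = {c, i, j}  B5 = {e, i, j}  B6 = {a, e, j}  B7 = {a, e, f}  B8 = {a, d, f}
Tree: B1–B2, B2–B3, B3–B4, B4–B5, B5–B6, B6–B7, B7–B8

Checking the three conditions: (i) the bags cover all of {a, b, c, d, e, f, g, h, i, j}; (ii) for each edge, some bag contains both endpoints; (iii) the bags containing any fixed vertex form a subtree. All hold, so the decomposition is valid with width 3 − 1 = 2.

Yes; width 2.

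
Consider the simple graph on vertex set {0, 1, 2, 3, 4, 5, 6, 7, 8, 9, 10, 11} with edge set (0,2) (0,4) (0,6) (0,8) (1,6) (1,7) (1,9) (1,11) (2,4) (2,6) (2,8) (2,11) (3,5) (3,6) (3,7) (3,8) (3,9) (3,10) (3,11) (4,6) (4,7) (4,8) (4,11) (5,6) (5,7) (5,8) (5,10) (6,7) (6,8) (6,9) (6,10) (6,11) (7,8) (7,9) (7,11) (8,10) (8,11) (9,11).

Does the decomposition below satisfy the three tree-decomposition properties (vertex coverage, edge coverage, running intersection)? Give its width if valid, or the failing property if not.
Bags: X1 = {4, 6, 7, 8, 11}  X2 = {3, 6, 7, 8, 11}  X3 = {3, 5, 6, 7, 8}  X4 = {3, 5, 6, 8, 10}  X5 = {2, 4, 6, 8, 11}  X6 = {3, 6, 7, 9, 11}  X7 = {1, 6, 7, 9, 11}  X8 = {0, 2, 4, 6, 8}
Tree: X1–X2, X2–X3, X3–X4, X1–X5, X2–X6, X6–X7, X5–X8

Yes; width 4.

Checking the three conditions: (i) the bags cover all of {0, 1, 2, 3, 4, 5, 6, 7, 8, 9, 10, 11}; (ii) for each edge, some bag contains both endpoints; (iii) the bags containing any fixed vertex form a subtree. All hold, so the decomposition is valid with width 5 − 1 = 4.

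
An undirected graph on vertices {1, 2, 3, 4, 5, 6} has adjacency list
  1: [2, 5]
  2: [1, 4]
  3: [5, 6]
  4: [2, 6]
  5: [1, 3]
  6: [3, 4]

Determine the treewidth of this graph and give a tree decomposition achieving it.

Treewidth 2.
One such decomposition:
Bags: B1 = {3, 4, 6}  B2 = {2, 3, 4}  B3 = {1, 2, 3}  B4 = {1, 3, 5}
Tree: B1–B2, B2–B3, B3–B4

Every bag has size at most 3, so the width is 3 − 1 = 2 and tw(G) ≤ 2. For the lower bound, G contains the cycle 3–6–4–2–1–5–3, so G is not a forest; only forests have treewidth ≤ 1, hence tw(G) ≥ 2. Hence tw(G) = 2 exactly.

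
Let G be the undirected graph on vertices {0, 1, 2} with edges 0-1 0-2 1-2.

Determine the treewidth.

A width-2 tree decomposition is:
Bags: B1 = {0, 1, 2}
Tree: (single bag)
With just one bag of size 3, the width is 3 − 1 = 2, so tw(G) ≤ 2. Conversely, {0, 1, 2} is a clique of size 3, and the vertices of any clique must share a bag in every tree decomposition; so some bag has ≥ 3 vertices and tw(G) ≥ 2. The upper and lower bounds meet at 2, so that is the treewidth.

2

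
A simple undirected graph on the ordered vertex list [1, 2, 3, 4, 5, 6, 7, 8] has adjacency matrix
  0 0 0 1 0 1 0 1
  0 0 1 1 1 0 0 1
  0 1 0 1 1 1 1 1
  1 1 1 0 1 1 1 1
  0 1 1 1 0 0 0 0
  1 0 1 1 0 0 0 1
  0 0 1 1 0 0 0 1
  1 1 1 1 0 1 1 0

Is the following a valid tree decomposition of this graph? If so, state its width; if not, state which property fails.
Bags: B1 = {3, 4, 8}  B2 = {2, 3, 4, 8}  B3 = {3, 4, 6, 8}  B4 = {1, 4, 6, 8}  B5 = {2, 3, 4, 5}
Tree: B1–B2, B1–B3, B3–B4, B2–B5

A tree decomposition must satisfy three properties: every vertex lies in some bag; for every edge, both endpoints lie together in some bag; and for every vertex, the bags containing it form a connected subtree. Here vertex 7 appears in no bag, so the decomposition is invalid.

No — vertex 7 appears in no bag.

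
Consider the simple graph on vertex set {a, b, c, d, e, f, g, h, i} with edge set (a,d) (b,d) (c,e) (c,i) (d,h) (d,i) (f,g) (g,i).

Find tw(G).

1

A width-1 tree decomposition is:
Bags: B1 = {d, i}  B2 = {g, i}  B3 = {d, h}  B4 = {c, i}  B5 = {b, d}  B6 = {f, g}  B7 = {c, e}  B8 = {a, d}
Tree: B1–B2, B1–B3, B1–B4, B3–B5, B2–B6, B4–B7, B1–B8
Each bag holds 2 vertices, so the decomposition has width 1, which upper-bounds the treewidth. Since G has at least one edge (e.g. i–d), it is not an edgeless graph, so tw(G) ≥ 1. Hence tw(G) = 1 exactly.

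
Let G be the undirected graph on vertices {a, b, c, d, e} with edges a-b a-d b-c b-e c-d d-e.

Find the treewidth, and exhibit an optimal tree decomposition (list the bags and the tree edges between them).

Treewidth 2.
One optimal decomposition is:
Bags: B1 = {b, c, d}  B2 = {b, d, e}  B3 = {a, b, d}
Tree: B1–B2, B2–B3

Each bag holds 3 vertices, so the decomposition has width 2, which upper-bounds the treewidth. The edges d–c–b–e–d form a cycle, so G is not a tree and its treewidth is at least 2. Combining the bounds, tw(G) = 2.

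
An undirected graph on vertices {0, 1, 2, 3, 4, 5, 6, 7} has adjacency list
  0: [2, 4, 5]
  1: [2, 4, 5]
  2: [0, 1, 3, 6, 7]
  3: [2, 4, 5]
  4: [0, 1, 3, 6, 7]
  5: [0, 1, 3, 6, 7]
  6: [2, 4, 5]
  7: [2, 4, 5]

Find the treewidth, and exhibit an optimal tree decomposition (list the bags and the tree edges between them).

Treewidth 3.
Bags: B1 = {0, 2, 4, 5}  B2 = {2, 3, 4, 5}  B3 = {2, 4, 5, 7}  B4 = {2, 4, 5, 6}  B5 = {1, 2, 4, 5}
Tree: B1–B2, B2–B3, B3–B4, B4–B5

The largest bag has 4 vertices, giving width 3; this decomposition certifies tw(G) ≤ 3. For the lower bound: the 4 vertex sets {0,5}, {3,4}, {2}, {7} are disjoint, each induces a connected subgraph, and every pair is joined by at least one edge of G. Contracting each set to a single vertex therefore yields K_{4} as a minor, and since treewidth is minor-monotone, tw(G) ≥ tw(K_{4}) = 3. Combining the bounds, tw(G) = 3.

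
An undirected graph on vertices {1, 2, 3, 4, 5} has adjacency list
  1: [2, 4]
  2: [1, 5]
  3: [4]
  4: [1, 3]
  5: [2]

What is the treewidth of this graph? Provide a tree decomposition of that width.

Each bag holds 2 vertices, so the decomposition has width 1, which upper-bounds the treewidth. Any graph with an edge has treewidth ≥ 1, and G has the edge 5–2. Combining the bounds, tw(G) = 1.

Treewidth 1.
One such decomposition:
Bags: B1 = {2, 5}  B2 = {1, 2}  B3 = {1, 4}  B4 = {3, 4}
Tree: B1–B2, B2–B3, B3–B4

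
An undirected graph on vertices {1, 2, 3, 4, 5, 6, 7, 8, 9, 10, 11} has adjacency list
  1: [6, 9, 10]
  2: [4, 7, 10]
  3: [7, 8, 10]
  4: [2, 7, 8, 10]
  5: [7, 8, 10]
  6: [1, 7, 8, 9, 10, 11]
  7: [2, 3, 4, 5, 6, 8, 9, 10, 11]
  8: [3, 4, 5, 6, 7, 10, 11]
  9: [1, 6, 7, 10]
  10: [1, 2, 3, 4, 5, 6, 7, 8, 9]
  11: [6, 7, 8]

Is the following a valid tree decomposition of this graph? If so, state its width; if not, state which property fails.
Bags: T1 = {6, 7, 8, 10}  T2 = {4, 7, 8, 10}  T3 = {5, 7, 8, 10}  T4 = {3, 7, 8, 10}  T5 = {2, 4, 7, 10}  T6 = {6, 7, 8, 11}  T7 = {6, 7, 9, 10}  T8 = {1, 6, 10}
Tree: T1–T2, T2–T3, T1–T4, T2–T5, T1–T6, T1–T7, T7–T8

No — edge (9,1) lies in no bag.

A tree decomposition must satisfy three properties: every vertex lies in some bag; for every edge, both endpoints lie together in some bag; and for every vertex, the bags containing it form a connected subtree. Here edge (9,1) lies in no bag, so the decomposition is invalid.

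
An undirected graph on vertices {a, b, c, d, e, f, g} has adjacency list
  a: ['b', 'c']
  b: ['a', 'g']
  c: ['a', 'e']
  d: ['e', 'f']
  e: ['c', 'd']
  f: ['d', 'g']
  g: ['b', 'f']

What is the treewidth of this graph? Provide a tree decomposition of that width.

Treewidth 2.
Bags: B1 = {a, c, e}  B2 = {a, d, e}  B3 = {a, d, f}  B4 = {a, f, g}  B5 = {a, b, g}
Tree: B1–B2, B2–B3, B3–B4, B4–B5

The largest bag has 3 vertices, giving width 2; this decomposition certifies tw(G) ≤ 2. Since a–c–e–d–f–g–b–a is a cycle in G, G is not acyclic. Forests are exactly the graphs of treewidth ≤ 1, so tw(G) ≥ 2. The upper and lower bounds meet at 2, so that is the treewidth.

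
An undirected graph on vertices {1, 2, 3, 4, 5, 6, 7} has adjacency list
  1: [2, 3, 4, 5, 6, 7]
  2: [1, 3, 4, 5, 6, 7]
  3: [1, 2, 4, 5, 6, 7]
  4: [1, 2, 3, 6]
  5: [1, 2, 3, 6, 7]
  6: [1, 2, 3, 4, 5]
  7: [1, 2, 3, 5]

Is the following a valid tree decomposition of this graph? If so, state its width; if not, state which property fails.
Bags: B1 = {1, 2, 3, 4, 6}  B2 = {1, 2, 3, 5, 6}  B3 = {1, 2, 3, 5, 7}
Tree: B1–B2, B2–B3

Yes; width 4.

Checking the three conditions: (i) the bags cover all of {1, 2, 3, 4, 5, 6, 7}; (ii) for each edge, some bag contains both endpoints; (iii) the bags containing any fixed vertex form a subtree. All hold, so the decomposition is valid with width 5 − 1 = 4.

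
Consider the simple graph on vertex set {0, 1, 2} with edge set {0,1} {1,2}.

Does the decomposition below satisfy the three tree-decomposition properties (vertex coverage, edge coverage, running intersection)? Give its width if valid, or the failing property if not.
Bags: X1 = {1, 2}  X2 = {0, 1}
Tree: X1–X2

Checking the three conditions: (i) the bags cover all of {0, 1, 2}; (ii) for each edge, some bag contains both endpoints; (iii) the bags containing any fixed vertex form a subtree. All hold, so the decomposition is valid with width 2 − 1 = 1.

Yes; width 1.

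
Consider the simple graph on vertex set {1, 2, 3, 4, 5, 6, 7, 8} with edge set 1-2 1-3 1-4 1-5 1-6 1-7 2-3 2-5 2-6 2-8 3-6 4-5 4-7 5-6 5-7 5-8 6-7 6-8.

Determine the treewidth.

3

A width-3 tree decomposition is:
Bags: B1 = {1, 5, 6, 7}  B2 = {1, 2, 5, 6}  B3 = {1, 4, 5, 7}  B4 = {1, 2, 3, 6}  B5 = {2, 5, 6, 8}
Tree: B1–B2, B1–B3, B2–B4, B2–B5
Every bag has size at most 4, so the width is 4 − 1 = 3 and tw(G) ≤ 3. On the other hand G contains the 4-clique {2, 5, 6, 8}. A clique must lie in a single bag of any decomposition, so no decomposition can have width below 3. The upper and lower bounds meet at 3, so that is the treewidth.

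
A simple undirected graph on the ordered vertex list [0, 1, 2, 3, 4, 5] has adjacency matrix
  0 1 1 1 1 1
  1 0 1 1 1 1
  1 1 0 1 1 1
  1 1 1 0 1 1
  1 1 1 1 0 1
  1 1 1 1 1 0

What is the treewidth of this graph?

A width-5 tree decomposition is:
Bags: B1 = {0, 1, 2, 3, 4, 5}
Tree: (single bag)
A single bag containing all 6 vertices is trivially a valid decomposition of width 5. On the other hand G contains the 6-clique {0, 1, 2, 3, 4, 5}. A clique must lie in a single bag of any decomposition, so no decomposition can have width below 5. The upper and lower bounds meet at 5, so that is the treewidth.

5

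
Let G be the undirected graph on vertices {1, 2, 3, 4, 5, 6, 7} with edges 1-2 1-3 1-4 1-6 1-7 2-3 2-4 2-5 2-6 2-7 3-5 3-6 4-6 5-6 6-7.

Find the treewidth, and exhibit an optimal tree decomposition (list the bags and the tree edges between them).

Treewidth 3.
Bags: B1 = {1, 2, 3, 6}  B2 = {1, 2, 4, 6}  B3 = {1, 2, 6, 7}  B4 = {2, 3, 5, 6}
Tree: B1–B2, B1–B3, B1–B4

Each bag holds 4 vertices, so the decomposition has width 3, which upper-bounds the treewidth. On the other hand G contains the 4-clique {1, 2, 3, 6}. A clique must lie in a single bag of any decomposition, so no decomposition can have width below 3. The upper and lower bounds meet at 3, so that is the treewidth.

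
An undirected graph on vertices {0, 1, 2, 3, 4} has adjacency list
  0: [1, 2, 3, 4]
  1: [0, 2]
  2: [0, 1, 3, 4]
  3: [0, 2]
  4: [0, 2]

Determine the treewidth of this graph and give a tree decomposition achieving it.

Each bag holds 3 vertices, so the decomposition has width 2, which upper-bounds the treewidth. On the other hand G contains the 3-clique {0, 1, 2}. A clique must lie in a single bag of any decomposition, so no decomposition can have width below 2. The upper and lower bounds meet at 2, so that is the treewidth.

Treewidth 2.
Bags: B1 = {0, 2, 3}  B2 = {0, 2, 4}  B3 = {0, 1, 2}
Tree: B1–B2, B2–B3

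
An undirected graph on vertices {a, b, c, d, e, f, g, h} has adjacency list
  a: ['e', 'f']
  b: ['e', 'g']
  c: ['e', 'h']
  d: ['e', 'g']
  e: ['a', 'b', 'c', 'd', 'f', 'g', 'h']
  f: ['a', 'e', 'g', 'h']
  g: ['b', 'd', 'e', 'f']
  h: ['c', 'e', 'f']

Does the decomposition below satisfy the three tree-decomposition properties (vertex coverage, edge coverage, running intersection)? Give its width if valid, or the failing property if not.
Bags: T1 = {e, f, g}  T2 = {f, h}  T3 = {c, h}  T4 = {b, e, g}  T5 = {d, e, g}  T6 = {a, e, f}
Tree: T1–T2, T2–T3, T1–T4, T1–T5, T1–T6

No — edge (e,h) lies in no bag.

A tree decomposition must satisfy three properties: every vertex lies in some bag; for every edge, both endpoints lie together in some bag; and for every vertex, the bags containing it form a connected subtree. Here edge (e,h) lies in no bag, so the decomposition is invalid.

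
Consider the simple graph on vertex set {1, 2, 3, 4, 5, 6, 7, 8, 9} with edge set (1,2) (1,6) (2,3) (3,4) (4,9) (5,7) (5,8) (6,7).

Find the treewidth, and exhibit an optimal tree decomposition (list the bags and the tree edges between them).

Each bag holds 2 vertices, so the decomposition has width 1, which upper-bounds the treewidth. G has an edge, so its treewidth is at least 1. Combining the bounds, tw(G) = 1.

Treewidth 1.
One optimal decomposition is:
Bags: B1 = {4, 9}  B2 = {3, 4}  B3 = {2, 3}  B4 = {1, 2}  B5 = {1, 6}  B6 = {6, 7}  B7 = {5, 7}  B8 = {5, 8}
Tree: B1–B2, B2–B3, B3–B4, B4–B5, B5–B6, B6–B7, B7–B8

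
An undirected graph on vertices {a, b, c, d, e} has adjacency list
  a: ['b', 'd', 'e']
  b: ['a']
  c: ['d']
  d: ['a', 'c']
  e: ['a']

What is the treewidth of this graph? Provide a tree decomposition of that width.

Every bag has size at most 2, so the width is 2 − 1 = 1 and tw(G) ≤ 1. Since G has at least one edge (e.g. a–d), it is not an edgeless graph, so tw(G) ≥ 1. Hence tw(G) = 1 exactly.

Treewidth 1.
Bags: B1 = {a, d}  B2 = {a, e}  B3 = {c, d}  B4 = {a, b}
Tree: B1–B2, B1–B3, B2–B4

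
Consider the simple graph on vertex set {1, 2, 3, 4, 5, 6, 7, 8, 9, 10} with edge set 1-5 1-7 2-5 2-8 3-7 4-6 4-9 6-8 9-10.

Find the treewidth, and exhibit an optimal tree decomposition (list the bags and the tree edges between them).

Treewidth 1.
Bags: B1 = {3, 7}  B2 = {1, 7}  B3 = {1, 5}  B4 = {2, 5}  B5 = {2, 8}  B6 = {6, 8}  B7 = {4, 6}  B8 = {4, 9}  B9 = {9, 10}
Tree: B1–B2, B2–B3, B3–B4, B4–B5, B5–B6, B6–B7, B7–B8, B8–B9

Each bag holds 2 vertices, so the decomposition has width 1, which upper-bounds the treewidth. Since G has at least one edge (e.g. 3–7), it is not an edgeless graph, so tw(G) ≥ 1. Hence tw(G) = 1 exactly.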